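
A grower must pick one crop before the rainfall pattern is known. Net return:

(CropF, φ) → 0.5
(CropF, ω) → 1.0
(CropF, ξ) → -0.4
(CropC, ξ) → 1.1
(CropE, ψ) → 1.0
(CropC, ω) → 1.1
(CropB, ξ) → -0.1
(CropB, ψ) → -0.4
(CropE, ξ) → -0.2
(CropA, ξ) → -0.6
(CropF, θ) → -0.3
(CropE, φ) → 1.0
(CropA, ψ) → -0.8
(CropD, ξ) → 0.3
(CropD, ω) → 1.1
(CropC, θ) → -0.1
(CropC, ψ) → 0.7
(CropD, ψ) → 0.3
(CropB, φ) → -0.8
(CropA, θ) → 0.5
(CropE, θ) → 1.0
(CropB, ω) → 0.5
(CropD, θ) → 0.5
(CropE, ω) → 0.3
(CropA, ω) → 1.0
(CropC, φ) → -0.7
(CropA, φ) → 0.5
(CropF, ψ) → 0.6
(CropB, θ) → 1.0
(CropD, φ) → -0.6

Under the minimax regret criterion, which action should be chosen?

Column bests: θ=1.0, φ=1.0, ψ=1.0, ω=1.1, ξ=1.1.
CropA regrets: 0.5, 0.5, 1.8, 0.1, 1.7 → max 1.8
CropC regrets: 1.1, 1.7, 0.3, 0.0, 0.0 → max 1.7
CropD regrets: 0.5, 1.6, 0.7, 0.0, 0.8 → max 1.6
CropB regrets: 0.0, 1.8, 1.4, 0.6, 1.2 → max 1.8
CropF regrets: 1.3, 0.5, 0.4, 0.1, 1.5 → max 1.5
CropE regrets: 0.0, 0.0, 0.0, 0.8, 1.3 → max 1.3
Smallest max regret = 1.3 → CropE.

CropE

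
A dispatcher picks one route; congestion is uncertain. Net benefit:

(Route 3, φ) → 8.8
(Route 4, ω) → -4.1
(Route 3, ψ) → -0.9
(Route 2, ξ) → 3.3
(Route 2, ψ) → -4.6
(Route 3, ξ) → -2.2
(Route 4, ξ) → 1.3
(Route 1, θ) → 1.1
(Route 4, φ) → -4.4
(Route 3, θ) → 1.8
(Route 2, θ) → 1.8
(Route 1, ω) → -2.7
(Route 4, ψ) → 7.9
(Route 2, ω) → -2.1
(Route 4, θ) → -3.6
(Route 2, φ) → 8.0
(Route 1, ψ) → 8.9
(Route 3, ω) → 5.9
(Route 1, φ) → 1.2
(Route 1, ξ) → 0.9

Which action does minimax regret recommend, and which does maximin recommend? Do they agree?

Column bests: θ=1.8, φ=8.8, ψ=8.9, ω=5.9, ξ=3.3.
Route 1 regrets: 0.7, 7.6, 0.0, 8.6, 2.4 → max 8.6
Route 2 regrets: 0.0, 0.8, 13.5, 8.0, 0.0 → max 13.5
Route 3 regrets: 0.0, 0.0, 9.8, 0.0, 5.5 → max 9.8
Route 4 regrets: 5.4, 13.2, 1.0, 10.0, 2.0 → max 13.2
Smallest max regret = 8.6 → Route 1.
Row minima: Route 1=-2.7, Route 2=-4.6, Route 3=-2.2, Route 4=-4.4
Best worst-case = -2.2 → Route 3.

minimax regret → Route 1; maximin → Route 3 (disagree)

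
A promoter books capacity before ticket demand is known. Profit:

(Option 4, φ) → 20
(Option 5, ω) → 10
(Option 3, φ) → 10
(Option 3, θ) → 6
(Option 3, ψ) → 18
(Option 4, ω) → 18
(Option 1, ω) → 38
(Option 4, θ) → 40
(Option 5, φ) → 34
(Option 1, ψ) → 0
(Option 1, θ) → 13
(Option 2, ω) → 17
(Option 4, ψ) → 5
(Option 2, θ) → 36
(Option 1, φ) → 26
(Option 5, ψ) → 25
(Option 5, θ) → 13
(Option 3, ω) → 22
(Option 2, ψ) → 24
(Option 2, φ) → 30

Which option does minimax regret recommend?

Option 4

Column bests: θ=40, φ=34, ψ=25, ω=38.
Option 1 regrets: 27, 8, 25, 0 → max 27
Option 2 regrets: 4, 4, 1, 21 → max 21
Option 3 regrets: 34, 24, 7, 16 → max 34
Option 4 regrets: 0, 14, 20, 20 → max 20
Option 5 regrets: 27, 0, 0, 28 → max 28
Smallest max regret = 20 → Option 4.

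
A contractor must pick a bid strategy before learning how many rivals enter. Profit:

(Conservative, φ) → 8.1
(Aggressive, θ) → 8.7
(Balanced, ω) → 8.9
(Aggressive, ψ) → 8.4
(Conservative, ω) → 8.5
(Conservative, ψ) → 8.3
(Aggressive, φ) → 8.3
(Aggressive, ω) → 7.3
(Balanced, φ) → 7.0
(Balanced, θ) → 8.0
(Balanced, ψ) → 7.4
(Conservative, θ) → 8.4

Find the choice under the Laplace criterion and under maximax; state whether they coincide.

laplace → Conservative; maximax → Balanced (disagree)

Row averages: Conservative=8.325, Balanced=7.825, Aggressive=8.175
Highest average = 8.325 → Conservative.
Row maxima: Conservative=8.5, Balanced=8.9, Aggressive=8.7
Best best-case = 8.9 → Balanced.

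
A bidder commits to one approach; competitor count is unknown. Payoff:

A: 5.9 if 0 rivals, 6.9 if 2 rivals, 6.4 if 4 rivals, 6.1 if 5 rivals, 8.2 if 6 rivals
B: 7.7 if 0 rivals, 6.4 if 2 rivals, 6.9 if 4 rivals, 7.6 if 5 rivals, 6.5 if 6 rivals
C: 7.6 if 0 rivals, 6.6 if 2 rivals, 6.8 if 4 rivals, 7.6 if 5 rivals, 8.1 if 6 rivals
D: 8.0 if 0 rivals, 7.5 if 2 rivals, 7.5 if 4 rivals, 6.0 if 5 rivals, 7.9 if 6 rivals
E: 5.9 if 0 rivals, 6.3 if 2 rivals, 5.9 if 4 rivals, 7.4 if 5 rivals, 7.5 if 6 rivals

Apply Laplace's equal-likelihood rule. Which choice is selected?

Row averages: A=6.7, B=7.02, C=7.34, D=7.38, E=6.6
Highest average = 7.38 → D.

D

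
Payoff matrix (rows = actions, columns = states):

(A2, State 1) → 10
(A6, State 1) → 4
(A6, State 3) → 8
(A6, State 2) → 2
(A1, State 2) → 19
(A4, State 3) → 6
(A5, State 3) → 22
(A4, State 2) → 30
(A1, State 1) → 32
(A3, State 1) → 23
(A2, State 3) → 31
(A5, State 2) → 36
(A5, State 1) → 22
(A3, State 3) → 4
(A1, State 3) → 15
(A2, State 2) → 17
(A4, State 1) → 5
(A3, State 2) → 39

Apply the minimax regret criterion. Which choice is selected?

A5

Column bests: State 1=32, State 2=39, State 3=31.
A1 regrets: 0, 20, 16 → max 20
A2 regrets: 22, 22, 0 → max 22
A3 regrets: 9, 0, 27 → max 27
A4 regrets: 27, 9, 25 → max 27
A5 regrets: 10, 3, 9 → max 10
A6 regrets: 28, 37, 23 → max 37
Smallest max regret = 10 → A5.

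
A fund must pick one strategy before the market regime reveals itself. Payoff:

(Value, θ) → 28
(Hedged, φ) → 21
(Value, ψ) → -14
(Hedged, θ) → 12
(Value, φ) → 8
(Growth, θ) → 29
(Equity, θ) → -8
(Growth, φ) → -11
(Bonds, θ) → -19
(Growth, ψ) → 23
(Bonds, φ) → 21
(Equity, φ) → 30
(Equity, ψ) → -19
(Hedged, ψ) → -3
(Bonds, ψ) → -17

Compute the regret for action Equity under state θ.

37

Best payoff under θ is 29.
Regret = 29 − (-8) = 37.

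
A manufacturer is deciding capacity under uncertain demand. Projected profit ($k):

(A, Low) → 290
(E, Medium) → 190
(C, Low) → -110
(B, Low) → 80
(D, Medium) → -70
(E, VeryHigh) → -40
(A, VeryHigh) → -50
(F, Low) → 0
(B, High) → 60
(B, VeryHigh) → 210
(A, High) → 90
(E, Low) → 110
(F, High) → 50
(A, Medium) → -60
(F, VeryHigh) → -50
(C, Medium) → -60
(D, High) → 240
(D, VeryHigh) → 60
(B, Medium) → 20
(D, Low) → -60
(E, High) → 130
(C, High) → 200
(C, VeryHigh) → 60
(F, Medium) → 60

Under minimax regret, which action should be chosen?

B

Column bests: Low=290, Medium=190, High=240, VeryHigh=210.
A regrets: 0, 250, 150, 260 → max 260
B regrets: 210, 170, 180, 0 → max 210
C regrets: 400, 250, 40, 150 → max 400
D regrets: 350, 260, 0, 150 → max 350
E regrets: 180, 0, 110, 250 → max 250
F regrets: 290, 130, 190, 260 → max 290
Smallest max regret = 210 → B.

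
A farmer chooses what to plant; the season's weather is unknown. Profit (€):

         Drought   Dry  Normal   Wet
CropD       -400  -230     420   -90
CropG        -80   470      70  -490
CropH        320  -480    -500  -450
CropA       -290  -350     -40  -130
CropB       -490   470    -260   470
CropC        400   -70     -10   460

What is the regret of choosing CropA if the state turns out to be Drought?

Best payoff under Drought is 400.
Regret = 400 − (-290) = 690.

690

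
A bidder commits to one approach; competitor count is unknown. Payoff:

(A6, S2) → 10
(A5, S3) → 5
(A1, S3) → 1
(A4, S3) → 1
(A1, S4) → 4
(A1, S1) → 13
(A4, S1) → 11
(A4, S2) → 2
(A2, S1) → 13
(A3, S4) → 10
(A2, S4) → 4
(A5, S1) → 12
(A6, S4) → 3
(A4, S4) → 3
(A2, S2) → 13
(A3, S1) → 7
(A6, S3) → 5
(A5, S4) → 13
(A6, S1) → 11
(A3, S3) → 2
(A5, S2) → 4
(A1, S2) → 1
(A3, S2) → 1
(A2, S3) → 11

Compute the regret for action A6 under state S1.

Best payoff under S1 is 13.
Regret = 13 − 11 = 2.

2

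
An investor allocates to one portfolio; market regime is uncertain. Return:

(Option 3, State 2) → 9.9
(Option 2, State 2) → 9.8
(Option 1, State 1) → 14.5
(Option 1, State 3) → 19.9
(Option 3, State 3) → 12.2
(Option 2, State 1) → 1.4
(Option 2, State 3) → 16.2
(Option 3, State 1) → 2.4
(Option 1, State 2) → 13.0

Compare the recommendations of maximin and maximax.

Row minima: Option 1=13.0, Option 2=1.4, Option 3=2.4
Best worst-case = 13.0 → Option 1.
Row maxima: Option 1=19.9, Option 2=16.2, Option 3=12.2
Best best-case = 19.9 → Option 1.

maximin → Option 1; maximax → Option 1 (agree)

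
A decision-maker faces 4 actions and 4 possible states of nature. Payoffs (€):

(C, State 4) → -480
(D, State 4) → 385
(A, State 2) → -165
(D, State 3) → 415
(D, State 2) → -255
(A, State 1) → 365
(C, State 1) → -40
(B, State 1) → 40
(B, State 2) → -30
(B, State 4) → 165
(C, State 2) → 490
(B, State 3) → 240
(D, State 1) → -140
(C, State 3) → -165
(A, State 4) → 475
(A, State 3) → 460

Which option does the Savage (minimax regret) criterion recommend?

B

Column bests: State 1=365, State 2=490, State 3=460, State 4=475.
A regrets: 0, 655, 0, 0 → max 655
B regrets: 325, 520, 220, 310 → max 520
C regrets: 405, 0, 625, 955 → max 955
D regrets: 505, 745, 45, 90 → max 745
Smallest max regret = 520 → B.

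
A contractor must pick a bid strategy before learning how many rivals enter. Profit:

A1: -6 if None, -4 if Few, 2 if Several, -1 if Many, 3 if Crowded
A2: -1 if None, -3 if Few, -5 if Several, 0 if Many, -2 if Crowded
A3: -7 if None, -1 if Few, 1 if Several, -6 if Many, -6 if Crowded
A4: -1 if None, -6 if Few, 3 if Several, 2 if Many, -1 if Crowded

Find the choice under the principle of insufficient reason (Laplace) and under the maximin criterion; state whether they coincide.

laplace → A4; maximin → A2 (disagree)

Row averages: A1=-1.2, A2=-2.2, A3=-3.8, A4=-0.6
Highest average = -0.6 → A4.
Row minima: A1=-6, A2=-5, A3=-7, A4=-6
Best worst-case = -5 → A2.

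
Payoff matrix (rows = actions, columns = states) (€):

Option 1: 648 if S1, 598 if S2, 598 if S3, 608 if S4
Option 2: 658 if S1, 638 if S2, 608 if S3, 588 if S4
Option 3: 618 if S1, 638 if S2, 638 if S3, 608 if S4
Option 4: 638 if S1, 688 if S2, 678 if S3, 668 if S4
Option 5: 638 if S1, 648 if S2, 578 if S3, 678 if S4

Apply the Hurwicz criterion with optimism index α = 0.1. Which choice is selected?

Option 4

Option 1: 0.1·648 + 0.9·598 = 603
Option 2: 0.1·658 + 0.9·588 = 595
Option 3: 0.1·638 + 0.9·608 = 611
Option 4: 0.1·688 + 0.9·638 = 643
Option 5: 0.1·678 + 0.9·578 = 588
Highest Hurwicz score = 643 → Option 4.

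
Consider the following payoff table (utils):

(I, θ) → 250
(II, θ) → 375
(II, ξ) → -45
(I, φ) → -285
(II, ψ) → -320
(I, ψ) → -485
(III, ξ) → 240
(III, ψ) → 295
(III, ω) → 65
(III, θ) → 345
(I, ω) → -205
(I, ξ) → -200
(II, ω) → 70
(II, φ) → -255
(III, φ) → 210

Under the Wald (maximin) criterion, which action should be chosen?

Row minima: I=-485, II=-320, III=65
Best worst-case = 65 → III.

III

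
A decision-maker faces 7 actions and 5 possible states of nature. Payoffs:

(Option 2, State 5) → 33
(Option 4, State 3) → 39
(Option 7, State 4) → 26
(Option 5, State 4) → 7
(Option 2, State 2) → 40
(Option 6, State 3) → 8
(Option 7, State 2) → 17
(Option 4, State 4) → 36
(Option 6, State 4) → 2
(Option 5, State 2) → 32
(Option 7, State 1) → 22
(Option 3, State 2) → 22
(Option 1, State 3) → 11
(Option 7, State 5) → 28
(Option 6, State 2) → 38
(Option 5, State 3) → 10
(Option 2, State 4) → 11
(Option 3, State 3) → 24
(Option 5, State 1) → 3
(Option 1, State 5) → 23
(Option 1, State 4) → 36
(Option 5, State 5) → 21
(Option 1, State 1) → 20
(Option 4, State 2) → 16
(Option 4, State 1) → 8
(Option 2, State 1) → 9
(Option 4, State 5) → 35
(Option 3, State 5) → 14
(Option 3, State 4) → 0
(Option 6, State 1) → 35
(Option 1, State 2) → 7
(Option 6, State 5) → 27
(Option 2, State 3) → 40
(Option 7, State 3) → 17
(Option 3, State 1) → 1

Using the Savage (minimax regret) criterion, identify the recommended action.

Option 7

Column bests: State 1=35, State 2=40, State 3=40, State 4=36, State 5=35.
Option 1 regrets: 15, 33, 29, 0, 12 → max 33
Option 2 regrets: 26, 0, 0, 25, 2 → max 26
Option 3 regrets: 34, 18, 16, 36, 21 → max 36
Option 4 regrets: 27, 24, 1, 0, 0 → max 27
Option 5 regrets: 32, 8, 30, 29, 14 → max 32
Option 6 regrets: 0, 2, 32, 34, 8 → max 34
Option 7 regrets: 13, 23, 23, 10, 7 → max 23
Smallest max regret = 23 → Option 7.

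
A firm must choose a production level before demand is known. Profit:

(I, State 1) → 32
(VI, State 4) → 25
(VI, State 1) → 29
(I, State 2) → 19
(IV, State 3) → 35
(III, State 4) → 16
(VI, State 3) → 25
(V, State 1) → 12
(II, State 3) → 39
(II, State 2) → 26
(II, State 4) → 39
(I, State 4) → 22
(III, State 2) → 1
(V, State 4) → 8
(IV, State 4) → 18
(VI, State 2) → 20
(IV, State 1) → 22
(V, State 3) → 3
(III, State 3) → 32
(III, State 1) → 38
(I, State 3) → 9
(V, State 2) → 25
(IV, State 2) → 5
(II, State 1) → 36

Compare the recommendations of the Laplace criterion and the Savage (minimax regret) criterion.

laplace → II; minimax regret → II (agree)

Row averages: I=20.5, II=35, III=21.75, IV=20, V=12, VI=24.75
Highest average = 35 → II.
Column bests: State 1=38, State 2=26, State 3=39, State 4=39.
I regrets: 6, 7, 30, 17 → max 30
II regrets: 2, 0, 0, 0 → max 2
III regrets: 0, 25, 7, 23 → max 25
IV regrets: 16, 21, 4, 21 → max 21
V regrets: 26, 1, 36, 31 → max 36
VI regrets: 9, 6, 14, 14 → max 14
Smallest max regret = 2 → II.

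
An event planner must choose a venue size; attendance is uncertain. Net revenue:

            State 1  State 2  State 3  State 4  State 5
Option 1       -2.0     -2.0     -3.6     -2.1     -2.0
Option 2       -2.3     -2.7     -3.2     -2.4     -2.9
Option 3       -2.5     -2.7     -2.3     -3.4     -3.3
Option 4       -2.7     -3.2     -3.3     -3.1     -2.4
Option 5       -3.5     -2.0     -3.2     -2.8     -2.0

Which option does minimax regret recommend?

Column bests: State 1=-2.0, State 2=-2.0, State 3=-2.3, State 4=-2.1, State 5=-2.0.
Option 1 regrets: 0.0, 0.0, 1.3, 0.0, 0.0 → max 1.3
Option 2 regrets: 0.3, 0.7, 0.9, 0.3, 0.9 → max 0.9
Option 3 regrets: 0.5, 0.7, 0.0, 1.3, 1.3 → max 1.3
Option 4 regrets: 0.7, 1.2, 1.0, 1.0, 0.4 → max 1.2
Option 5 regrets: 1.5, 0.0, 0.9, 0.7, 0.0 → max 1.5
Smallest max regret = 0.9 → Option 2.

Option 2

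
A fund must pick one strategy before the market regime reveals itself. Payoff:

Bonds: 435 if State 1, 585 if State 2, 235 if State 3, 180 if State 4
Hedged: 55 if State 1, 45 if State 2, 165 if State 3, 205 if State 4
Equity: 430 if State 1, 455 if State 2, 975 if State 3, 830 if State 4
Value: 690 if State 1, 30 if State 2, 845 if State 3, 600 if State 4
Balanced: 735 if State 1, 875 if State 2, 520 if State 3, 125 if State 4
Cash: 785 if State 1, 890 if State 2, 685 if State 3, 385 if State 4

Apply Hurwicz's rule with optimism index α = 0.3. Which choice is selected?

Equity

Bonds: 0.3·585 + 0.7·180 = 301.5
Hedged: 0.3·205 + 0.7·45 = 93
Equity: 0.3·975 + 0.7·430 = 593.5
Value: 0.3·845 + 0.7·30 = 274.5
Balanced: 0.3·875 + 0.7·125 = 350
Cash: 0.3·890 + 0.7·385 = 536.5
Highest Hurwicz score = 593.5 → Equity.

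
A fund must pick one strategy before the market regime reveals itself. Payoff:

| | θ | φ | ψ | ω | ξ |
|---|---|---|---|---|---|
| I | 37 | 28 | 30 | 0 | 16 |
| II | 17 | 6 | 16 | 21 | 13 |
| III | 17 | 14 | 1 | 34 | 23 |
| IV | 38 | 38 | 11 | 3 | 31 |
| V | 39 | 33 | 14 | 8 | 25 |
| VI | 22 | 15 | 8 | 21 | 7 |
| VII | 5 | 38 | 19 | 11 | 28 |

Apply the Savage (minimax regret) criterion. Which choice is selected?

VI

Column bests: θ=39, φ=38, ψ=30, ω=34, ξ=31.
I regrets: 2, 10, 0, 34, 15 → max 34
II regrets: 22, 32, 14, 13, 18 → max 32
III regrets: 22, 24, 29, 0, 8 → max 29
IV regrets: 1, 0, 19, 31, 0 → max 31
V regrets: 0, 5, 16, 26, 6 → max 26
VI regrets: 17, 23, 22, 13, 24 → max 24
VII regrets: 34, 0, 11, 23, 3 → max 34
Smallest max regret = 24 → VI.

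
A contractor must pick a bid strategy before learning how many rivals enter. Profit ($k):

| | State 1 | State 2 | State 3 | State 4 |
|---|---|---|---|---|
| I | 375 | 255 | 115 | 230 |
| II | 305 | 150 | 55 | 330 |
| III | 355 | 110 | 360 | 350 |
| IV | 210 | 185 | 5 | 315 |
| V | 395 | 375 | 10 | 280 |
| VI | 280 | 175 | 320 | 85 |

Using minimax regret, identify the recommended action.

Column bests: State 1=395, State 2=375, State 3=360, State 4=350.
I regrets: 20, 120, 245, 120 → max 245
II regrets: 90, 225, 305, 20 → max 305
III regrets: 40, 265, 0, 0 → max 265
IV regrets: 185, 190, 355, 35 → max 355
V regrets: 0, 0, 350, 70 → max 350
VI regrets: 115, 200, 40, 265 → max 265
Smallest max regret = 245 → I.

I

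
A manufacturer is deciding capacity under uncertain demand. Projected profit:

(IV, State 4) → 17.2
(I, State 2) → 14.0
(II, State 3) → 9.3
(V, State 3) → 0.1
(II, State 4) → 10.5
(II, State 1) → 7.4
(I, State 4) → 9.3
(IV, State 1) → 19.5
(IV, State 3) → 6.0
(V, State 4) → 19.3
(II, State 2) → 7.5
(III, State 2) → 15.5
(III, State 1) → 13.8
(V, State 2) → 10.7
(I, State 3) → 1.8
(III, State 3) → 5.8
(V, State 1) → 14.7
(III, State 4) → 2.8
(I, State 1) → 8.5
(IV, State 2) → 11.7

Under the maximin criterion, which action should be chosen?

Row minima: I=1.8, II=7.4, III=2.8, IV=6.0, V=0.1
Best worst-case = 7.4 → II.

II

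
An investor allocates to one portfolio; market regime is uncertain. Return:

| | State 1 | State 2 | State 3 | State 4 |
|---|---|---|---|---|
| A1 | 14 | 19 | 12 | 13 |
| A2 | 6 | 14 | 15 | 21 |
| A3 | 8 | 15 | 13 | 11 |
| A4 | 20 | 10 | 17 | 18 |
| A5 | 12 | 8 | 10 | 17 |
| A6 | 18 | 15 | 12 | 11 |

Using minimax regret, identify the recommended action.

Column bests: State 1=20, State 2=19, State 3=17, State 4=21.
A1 regrets: 6, 0, 5, 8 → max 8
A2 regrets: 14, 5, 2, 0 → max 14
A3 regrets: 12, 4, 4, 10 → max 12
A4 regrets: 0, 9, 0, 3 → max 9
A5 regrets: 8, 11, 7, 4 → max 11
A6 regrets: 2, 4, 5, 10 → max 10
Smallest max regret = 8 → A1.

A1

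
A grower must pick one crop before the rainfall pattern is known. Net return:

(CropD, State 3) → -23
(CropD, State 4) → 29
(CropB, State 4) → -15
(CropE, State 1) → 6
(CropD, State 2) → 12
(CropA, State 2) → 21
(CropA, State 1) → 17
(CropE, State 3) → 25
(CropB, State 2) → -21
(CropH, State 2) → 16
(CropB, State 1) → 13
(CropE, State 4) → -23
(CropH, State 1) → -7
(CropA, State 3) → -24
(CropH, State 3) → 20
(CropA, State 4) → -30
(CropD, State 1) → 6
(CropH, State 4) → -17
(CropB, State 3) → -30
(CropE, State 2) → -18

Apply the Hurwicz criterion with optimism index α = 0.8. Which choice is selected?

CropB: 0.8·13 + 0.2·(-30) = 4.4
CropD: 0.8·29 + 0.2·(-23) = 18.6
CropA: 0.8·21 + 0.2·(-30) = 10.8
CropH: 0.8·20 + 0.2·(-17) = 12.6
CropE: 0.8·25 + 0.2·(-23) = 15.4
Highest Hurwicz score = 18.6 → CropD.

CropD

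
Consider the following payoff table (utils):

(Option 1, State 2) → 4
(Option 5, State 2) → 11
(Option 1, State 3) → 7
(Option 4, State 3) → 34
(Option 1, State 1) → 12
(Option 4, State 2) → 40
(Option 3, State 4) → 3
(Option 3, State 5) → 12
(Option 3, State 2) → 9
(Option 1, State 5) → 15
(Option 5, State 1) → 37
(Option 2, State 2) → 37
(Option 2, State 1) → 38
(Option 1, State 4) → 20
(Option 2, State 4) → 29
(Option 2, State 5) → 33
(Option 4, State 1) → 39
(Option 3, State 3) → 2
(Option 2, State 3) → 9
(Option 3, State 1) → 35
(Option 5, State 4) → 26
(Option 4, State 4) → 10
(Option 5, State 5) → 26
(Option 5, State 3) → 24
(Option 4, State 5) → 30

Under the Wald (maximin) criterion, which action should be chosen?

Row minima: Option 1=4, Option 2=9, Option 3=2, Option 4=10, Option 5=11
Best worst-case = 11 → Option 5.

Option 5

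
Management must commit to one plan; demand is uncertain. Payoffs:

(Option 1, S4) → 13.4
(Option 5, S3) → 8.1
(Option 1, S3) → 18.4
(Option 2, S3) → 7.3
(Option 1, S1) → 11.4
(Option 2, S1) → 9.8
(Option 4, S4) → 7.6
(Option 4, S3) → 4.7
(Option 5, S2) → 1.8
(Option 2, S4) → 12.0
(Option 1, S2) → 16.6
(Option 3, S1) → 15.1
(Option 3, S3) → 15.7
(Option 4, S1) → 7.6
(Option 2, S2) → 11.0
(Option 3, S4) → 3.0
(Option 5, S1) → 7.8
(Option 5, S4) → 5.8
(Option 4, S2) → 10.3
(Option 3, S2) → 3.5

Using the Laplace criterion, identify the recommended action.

Row averages: Option 1=14.95, Option 2=10.025, Option 3=9.325, Option 4=7.55, Option 5=5.875
Highest average = 14.95 → Option 1.

Option 1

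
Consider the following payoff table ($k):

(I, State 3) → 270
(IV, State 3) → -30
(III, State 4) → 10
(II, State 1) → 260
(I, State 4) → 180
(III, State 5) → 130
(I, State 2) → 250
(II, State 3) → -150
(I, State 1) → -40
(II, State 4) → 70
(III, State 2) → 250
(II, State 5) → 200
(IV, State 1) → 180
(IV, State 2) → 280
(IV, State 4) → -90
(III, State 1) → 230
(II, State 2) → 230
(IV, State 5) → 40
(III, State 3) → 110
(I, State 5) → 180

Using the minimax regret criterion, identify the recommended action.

Column bests: State 1=260, State 2=280, State 3=270, State 4=180, State 5=200.
I regrets: 300, 30, 0, 0, 20 → max 300
II regrets: 0, 50, 420, 110, 0 → max 420
III regrets: 30, 30, 160, 170, 70 → max 170
IV regrets: 80, 0, 300, 270, 160 → max 300
Smallest max regret = 170 → III.

III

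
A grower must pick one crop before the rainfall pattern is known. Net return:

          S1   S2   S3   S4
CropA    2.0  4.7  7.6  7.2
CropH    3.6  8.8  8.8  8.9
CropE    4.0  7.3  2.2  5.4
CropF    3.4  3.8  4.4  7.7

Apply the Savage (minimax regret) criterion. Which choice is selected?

CropH

Column bests: S1=4.0, S2=8.8, S3=8.8, S4=8.9.
CropA regrets: 2.0, 4.1, 1.2, 1.7 → max 4.1
CropH regrets: 0.4, 0.0, 0.0, 0.0 → max 0.4
CropE regrets: 0.0, 1.5, 6.6, 3.5 → max 6.6
CropF regrets: 0.6, 5.0, 4.4, 1.2 → max 5.0
Smallest max regret = 0.4 → CropH.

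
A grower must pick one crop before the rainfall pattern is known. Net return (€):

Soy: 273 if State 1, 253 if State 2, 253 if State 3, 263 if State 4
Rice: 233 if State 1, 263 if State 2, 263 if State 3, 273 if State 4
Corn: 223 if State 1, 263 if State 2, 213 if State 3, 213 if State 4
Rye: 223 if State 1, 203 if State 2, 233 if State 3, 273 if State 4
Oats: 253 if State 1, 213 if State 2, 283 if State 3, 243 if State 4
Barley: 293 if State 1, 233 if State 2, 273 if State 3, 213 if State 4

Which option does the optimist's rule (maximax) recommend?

Barley

Row maxima: Soy=273, Rice=273, Corn=263, Rye=273, Oats=283, Barley=293
Best best-case = 293 → Barley.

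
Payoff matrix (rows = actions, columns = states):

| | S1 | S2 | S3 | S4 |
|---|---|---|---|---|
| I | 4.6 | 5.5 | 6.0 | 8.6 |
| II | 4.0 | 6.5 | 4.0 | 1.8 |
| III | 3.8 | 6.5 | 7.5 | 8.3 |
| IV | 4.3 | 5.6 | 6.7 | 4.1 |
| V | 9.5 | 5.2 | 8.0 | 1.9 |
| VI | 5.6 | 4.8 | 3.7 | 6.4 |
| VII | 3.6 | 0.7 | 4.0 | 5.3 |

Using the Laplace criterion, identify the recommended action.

III

Row averages: I=6.175, II=4.075, III=6.525, IV=5.175, V=6.15, VI=5.125, VII=3.4
Highest average = 6.525 → III.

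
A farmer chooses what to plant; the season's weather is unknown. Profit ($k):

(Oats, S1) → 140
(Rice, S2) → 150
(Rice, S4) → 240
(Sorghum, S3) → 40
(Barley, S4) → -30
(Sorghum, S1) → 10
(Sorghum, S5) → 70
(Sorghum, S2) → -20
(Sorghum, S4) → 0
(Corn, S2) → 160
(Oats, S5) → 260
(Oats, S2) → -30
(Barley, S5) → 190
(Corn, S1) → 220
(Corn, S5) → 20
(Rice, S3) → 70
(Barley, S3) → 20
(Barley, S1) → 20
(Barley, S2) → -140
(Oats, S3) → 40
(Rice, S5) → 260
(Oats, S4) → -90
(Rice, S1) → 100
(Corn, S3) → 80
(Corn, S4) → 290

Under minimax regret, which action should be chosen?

Column bests: S1=220, S2=160, S3=80, S4=290, S5=260.
Barley regrets: 200, 300, 60, 320, 70 → max 320
Sorghum regrets: 210, 180, 40, 290, 190 → max 290
Corn regrets: 0, 0, 0, 0, 240 → max 240
Rice regrets: 120, 10, 10, 50, 0 → max 120
Oats regrets: 80, 190, 40, 380, 0 → max 380
Smallest max regret = 120 → Rice.

Rice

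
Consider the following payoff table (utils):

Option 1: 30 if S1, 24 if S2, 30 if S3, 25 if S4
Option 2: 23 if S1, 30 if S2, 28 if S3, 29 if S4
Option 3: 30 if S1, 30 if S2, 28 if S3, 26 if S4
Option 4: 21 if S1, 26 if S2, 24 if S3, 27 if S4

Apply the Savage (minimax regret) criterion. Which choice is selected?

Option 3

Column bests: S1=30, S2=30, S3=30, S4=29.
Option 1 regrets: 0, 6, 0, 4 → max 6
Option 2 regrets: 7, 0, 2, 0 → max 7
Option 3 regrets: 0, 0, 2, 3 → max 3
Option 4 regrets: 9, 4, 6, 2 → max 9
Smallest max regret = 3 → Option 3.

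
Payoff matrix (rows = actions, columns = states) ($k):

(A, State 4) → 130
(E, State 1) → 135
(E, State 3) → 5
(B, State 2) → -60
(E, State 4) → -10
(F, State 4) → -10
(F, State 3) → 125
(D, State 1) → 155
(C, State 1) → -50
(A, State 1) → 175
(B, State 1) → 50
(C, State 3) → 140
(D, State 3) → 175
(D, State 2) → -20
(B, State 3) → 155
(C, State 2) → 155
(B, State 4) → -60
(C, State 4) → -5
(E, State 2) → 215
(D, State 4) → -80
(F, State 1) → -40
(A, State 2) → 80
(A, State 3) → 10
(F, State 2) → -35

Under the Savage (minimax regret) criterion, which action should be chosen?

Column bests: State 1=175, State 2=215, State 3=175, State 4=130.
A regrets: 0, 135, 165, 0 → max 165
B regrets: 125, 275, 20, 190 → max 275
C regrets: 225, 60, 35, 135 → max 225
D regrets: 20, 235, 0, 210 → max 235
E regrets: 40, 0, 170, 140 → max 170
F regrets: 215, 250, 50, 140 → max 250
Smallest max regret = 165 → A.

A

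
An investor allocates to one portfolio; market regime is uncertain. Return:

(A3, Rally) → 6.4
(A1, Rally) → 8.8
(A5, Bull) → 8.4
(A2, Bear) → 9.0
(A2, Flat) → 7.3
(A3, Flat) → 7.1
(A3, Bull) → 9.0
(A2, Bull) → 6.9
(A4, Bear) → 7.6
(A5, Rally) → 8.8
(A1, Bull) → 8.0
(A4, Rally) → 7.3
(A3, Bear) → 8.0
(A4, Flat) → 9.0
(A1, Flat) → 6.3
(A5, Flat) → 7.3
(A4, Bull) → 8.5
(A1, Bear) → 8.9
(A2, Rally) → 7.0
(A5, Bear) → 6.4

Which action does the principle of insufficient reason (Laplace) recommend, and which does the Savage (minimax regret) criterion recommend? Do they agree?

Row averages: A1=8, A2=7.55, A3=7.625, A4=8.1, A5=7.725
Highest average = 8.1 → A4.
Column bests: Bear=9.0, Flat=9.0, Bull=9.0, Rally=8.8.
A1 regrets: 0.1, 2.7, 1.0, 0.0 → max 2.7
A2 regrets: 0.0, 1.7, 2.1, 1.8 → max 2.1
A3 regrets: 1.0, 1.9, 0.0, 2.4 → max 2.4
A4 regrets: 1.4, 0.0, 0.5, 1.5 → max 1.5
A5 regrets: 2.6, 1.7, 0.6, 0.0 → max 2.6
Smallest max regret = 1.5 → A4.

laplace → A4; minimax regret → A4 (agree)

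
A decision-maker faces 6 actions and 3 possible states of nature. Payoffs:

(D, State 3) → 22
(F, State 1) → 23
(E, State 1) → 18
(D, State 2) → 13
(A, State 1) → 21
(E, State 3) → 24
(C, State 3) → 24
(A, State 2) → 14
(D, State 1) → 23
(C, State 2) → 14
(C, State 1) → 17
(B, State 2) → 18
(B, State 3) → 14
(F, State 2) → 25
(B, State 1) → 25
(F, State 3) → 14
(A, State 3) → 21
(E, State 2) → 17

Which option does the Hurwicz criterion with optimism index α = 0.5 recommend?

E

A: 0.5·21 + 0.5·14 = 17.5
B: 0.5·25 + 0.5·14 = 19.5
C: 0.5·24 + 0.5·14 = 19
D: 0.5·23 + 0.5·13 = 18
E: 0.5·24 + 0.5·17 = 20.5
F: 0.5·25 + 0.5·14 = 19.5
Highest Hurwicz score = 20.5 → E.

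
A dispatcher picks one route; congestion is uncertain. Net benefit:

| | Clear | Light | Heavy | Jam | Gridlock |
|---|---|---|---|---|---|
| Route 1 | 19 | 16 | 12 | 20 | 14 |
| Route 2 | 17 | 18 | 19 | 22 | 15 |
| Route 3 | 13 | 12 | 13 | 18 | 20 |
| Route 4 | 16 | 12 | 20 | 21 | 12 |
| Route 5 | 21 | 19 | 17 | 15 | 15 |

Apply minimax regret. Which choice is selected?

Column bests: Clear=21, Light=19, Heavy=20, Jam=22, Gridlock=20.
Route 1 regrets: 2, 3, 8, 2, 6 → max 8
Route 2 regrets: 4, 1, 1, 0, 5 → max 5
Route 3 regrets: 8, 7, 7, 4, 0 → max 8
Route 4 regrets: 5, 7, 0, 1, 8 → max 8
Route 5 regrets: 0, 0, 3, 7, 5 → max 7
Smallest max regret = 5 → Route 2.

Route 2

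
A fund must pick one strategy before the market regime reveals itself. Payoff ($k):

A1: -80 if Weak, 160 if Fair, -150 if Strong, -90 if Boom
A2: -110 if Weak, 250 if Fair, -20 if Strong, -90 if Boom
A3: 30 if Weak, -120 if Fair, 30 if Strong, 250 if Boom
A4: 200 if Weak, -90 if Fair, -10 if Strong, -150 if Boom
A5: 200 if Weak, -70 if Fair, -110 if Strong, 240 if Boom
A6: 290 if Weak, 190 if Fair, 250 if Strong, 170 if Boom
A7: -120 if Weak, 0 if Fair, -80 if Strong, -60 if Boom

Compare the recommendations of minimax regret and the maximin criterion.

Column bests: Weak=290, Fair=250, Strong=250, Boom=250.
A1 regrets: 370, 90, 400, 340 → max 400
A2 regrets: 400, 0, 270, 340 → max 400
A3 regrets: 260, 370, 220, 0 → max 370
A4 regrets: 90, 340, 260, 400 → max 400
A5 regrets: 90, 320, 360, 10 → max 360
A6 regrets: 0, 60, 0, 80 → max 80
A7 regrets: 410, 250, 330, 310 → max 410
Smallest max regret = 80 → A6.
Row minima: A1=-150, A2=-110, A3=-120, A4=-150, A5=-110, A6=170, A7=-120
Best worst-case = 170 → A6.

minimax regret → A6; maximin → A6 (agree)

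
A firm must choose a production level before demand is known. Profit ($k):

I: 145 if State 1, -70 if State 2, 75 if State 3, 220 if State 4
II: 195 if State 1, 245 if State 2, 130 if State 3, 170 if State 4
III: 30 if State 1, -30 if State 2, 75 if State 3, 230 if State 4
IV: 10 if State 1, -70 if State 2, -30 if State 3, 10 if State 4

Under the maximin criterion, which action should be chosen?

Row minima: I=-70, II=130, III=-30, IV=-70
Best worst-case = 130 → II.

II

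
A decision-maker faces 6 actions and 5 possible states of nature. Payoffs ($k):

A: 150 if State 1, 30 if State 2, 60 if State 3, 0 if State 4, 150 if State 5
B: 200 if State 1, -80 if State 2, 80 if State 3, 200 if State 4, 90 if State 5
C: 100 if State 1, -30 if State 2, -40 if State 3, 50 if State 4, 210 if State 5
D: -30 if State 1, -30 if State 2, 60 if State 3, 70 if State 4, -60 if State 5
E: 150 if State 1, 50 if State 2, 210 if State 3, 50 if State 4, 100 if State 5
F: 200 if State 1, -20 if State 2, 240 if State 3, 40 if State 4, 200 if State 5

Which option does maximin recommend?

Row minima: A=0, B=-80, C=-40, D=-60, E=50, F=-20
Best worst-case = 50 → E.

E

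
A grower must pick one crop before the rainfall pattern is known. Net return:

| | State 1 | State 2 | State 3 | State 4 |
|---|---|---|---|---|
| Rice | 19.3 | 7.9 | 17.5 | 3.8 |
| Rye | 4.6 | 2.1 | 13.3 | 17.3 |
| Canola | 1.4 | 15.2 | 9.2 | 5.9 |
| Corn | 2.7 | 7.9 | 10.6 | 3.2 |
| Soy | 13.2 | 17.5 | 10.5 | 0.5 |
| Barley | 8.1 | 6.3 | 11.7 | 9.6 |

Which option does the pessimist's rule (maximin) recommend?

Row minima: Rice=3.8, Rye=2.1, Canola=1.4, Corn=2.7, Soy=0.5, Barley=6.3
Best worst-case = 6.3 → Barley.

Barley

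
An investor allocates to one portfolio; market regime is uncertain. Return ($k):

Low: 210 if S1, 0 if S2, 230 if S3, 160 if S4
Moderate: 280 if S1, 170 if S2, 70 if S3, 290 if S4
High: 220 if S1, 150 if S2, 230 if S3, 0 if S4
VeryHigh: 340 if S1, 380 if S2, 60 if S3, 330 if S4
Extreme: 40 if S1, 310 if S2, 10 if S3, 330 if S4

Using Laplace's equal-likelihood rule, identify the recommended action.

Row averages: Low=150, Moderate=202.5, High=150, VeryHigh=277.5, Extreme=172.5
Highest average = 277.5 → VeryHigh.

VeryHigh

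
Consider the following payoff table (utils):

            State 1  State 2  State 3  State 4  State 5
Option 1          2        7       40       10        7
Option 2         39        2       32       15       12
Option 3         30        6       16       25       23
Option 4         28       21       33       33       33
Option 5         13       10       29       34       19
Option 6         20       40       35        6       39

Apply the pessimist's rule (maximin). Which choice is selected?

Option 4

Row minima: Option 1=2, Option 2=2, Option 3=6, Option 4=21, Option 5=10, Option 6=6
Best worst-case = 21 → Option 4.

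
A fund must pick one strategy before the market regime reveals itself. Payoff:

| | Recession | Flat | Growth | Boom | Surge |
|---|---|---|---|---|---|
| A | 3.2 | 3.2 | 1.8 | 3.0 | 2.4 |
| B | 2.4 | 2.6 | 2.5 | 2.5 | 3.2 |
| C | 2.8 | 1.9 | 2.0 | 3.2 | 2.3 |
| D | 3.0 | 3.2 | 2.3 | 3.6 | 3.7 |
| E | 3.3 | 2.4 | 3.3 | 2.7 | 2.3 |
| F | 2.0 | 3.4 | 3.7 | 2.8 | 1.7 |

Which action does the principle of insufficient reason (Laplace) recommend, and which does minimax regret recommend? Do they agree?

Row averages: A=2.72, B=2.64, C=2.44, D=3.16, E=2.8, F=2.72
Highest average = 3.16 → D.
Column bests: Recession=3.3, Flat=3.4, Growth=3.7, Boom=3.6, Surge=3.7.
A regrets: 0.1, 0.2, 1.9, 0.6, 1.3 → max 1.9
B regrets: 0.9, 0.8, 1.2, 1.1, 0.5 → max 1.2
C regrets: 0.5, 1.5, 1.7, 0.4, 1.4 → max 1.7
D regrets: 0.3, 0.2, 1.4, 0.0, 0.0 → max 1.4
E regrets: 0.0, 1.0, 0.4, 0.9, 1.4 → max 1.4
F regrets: 1.3, 0.0, 0.0, 0.8, 2.0 → max 2.0
Smallest max regret = 1.2 → B.

laplace → D; minimax regret → B (disagree)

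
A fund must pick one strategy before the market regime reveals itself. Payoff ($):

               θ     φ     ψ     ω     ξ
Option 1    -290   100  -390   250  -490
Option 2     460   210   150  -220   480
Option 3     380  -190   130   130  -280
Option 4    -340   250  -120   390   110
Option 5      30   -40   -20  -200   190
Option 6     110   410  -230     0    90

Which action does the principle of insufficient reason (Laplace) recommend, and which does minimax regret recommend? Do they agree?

laplace → Option 2; minimax regret → Option 6 (disagree)

Row averages: Option 1=-164, Option 2=216, Option 3=34, Option 4=58, Option 5=-8, Option 6=76
Highest average = 216 → Option 2.
Column bests: θ=460, φ=410, ψ=150, ω=390, ξ=480.
Option 1 regrets: 750, 310, 540, 140, 970 → max 970
Option 2 regrets: 0, 200, 0, 610, 0 → max 610
Option 3 regrets: 80, 600, 20, 260, 760 → max 760
Option 4 regrets: 800, 160, 270, 0, 370 → max 800
Option 5 regrets: 430, 450, 170, 590, 290 → max 590
Option 6 regrets: 350, 0, 380, 390, 390 → max 390
Smallest max regret = 390 → Option 6.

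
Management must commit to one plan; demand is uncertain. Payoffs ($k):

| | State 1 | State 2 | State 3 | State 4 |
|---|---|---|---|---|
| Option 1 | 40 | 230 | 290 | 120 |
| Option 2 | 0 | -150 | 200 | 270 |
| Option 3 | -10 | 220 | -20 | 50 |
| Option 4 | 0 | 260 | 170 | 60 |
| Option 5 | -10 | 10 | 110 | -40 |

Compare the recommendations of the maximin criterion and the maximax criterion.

Row minima: Option 1=40, Option 2=-150, Option 3=-20, Option 4=0, Option 5=-40
Best worst-case = 40 → Option 1.
Row maxima: Option 1=290, Option 2=270, Option 3=220, Option 4=260, Option 5=110
Best best-case = 290 → Option 1.

maximin → Option 1; maximax → Option 1 (agree)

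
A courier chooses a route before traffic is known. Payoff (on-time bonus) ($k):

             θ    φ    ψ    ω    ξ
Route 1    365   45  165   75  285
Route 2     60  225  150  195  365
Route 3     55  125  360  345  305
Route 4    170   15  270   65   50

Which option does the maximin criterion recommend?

Row minima: Route 1=45, Route 2=60, Route 3=55, Route 4=15
Best worst-case = 60 → Route 2.

Route 2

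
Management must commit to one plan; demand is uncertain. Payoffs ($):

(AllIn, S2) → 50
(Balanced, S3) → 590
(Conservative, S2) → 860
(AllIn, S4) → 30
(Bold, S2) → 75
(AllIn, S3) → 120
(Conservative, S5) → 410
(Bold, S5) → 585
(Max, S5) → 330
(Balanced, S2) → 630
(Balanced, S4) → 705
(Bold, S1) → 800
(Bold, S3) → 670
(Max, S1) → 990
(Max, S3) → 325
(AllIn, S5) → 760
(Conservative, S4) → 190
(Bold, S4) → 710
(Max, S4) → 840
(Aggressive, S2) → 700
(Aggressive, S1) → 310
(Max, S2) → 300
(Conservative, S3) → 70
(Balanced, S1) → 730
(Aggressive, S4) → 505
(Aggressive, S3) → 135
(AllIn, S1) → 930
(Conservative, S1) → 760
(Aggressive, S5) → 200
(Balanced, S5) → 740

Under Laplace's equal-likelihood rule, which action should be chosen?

Row averages: Conservative=458, Balanced=679, Aggressive=370, Bold=568, AllIn=378, Max=557
Highest average = 679 → Balanced.

Balanced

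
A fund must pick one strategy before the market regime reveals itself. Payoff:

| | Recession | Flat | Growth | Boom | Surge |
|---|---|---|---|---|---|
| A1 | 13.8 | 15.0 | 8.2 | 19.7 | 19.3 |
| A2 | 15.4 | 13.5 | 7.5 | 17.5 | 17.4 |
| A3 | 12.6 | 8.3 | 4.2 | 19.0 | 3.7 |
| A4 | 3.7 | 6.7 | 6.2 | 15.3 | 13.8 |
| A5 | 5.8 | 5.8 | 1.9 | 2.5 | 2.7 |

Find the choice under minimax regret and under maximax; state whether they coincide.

Column bests: Recession=15.4, Flat=15.0, Growth=8.2, Boom=19.7, Surge=19.3.
A1 regrets: 1.6, 0.0, 0.0, 0.0, 0.0 → max 1.6
A2 regrets: 0.0, 1.5, 0.7, 2.2, 1.9 → max 2.2
A3 regrets: 2.8, 6.7, 4.0, 0.7, 15.6 → max 15.6
A4 regrets: 11.7, 8.3, 2.0, 4.4, 5.5 → max 11.7
A5 regrets: 9.6, 9.2, 6.3, 17.2, 16.6 → max 17.2
Smallest max regret = 1.6 → A1.
Row maxima: A1=19.7, A2=17.5, A3=19.0, A4=15.3, A5=5.8
Best best-case = 19.7 → A1.

minimax regret → A1; maximax → A1 (agree)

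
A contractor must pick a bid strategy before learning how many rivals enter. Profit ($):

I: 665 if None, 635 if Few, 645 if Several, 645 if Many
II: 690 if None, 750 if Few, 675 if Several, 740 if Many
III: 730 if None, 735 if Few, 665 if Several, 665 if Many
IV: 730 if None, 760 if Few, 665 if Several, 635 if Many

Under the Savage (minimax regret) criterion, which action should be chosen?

II

Column bests: None=730, Few=760, Several=675, Many=740.
I regrets: 65, 125, 30, 95 → max 125
II regrets: 40, 10, 0, 0 → max 40
III regrets: 0, 25, 10, 75 → max 75
IV regrets: 0, 0, 10, 105 → max 105
Smallest max regret = 40 → II.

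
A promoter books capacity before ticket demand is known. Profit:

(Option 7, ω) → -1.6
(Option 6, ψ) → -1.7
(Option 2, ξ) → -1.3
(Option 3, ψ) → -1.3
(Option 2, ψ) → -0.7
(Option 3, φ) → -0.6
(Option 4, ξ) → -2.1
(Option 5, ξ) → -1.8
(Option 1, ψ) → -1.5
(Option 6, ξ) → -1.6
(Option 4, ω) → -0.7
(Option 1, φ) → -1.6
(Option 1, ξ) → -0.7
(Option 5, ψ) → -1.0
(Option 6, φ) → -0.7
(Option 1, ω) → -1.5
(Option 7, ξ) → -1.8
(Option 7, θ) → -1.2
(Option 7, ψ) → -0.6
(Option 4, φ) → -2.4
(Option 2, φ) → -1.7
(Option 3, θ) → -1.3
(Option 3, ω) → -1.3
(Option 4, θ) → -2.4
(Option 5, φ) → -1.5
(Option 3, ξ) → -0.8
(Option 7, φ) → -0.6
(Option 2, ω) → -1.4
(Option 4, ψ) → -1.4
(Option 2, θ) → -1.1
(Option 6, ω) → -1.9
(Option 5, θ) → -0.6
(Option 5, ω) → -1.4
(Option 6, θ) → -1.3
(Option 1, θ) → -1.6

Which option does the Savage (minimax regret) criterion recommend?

Column bests: θ=-0.6, φ=-0.6, ψ=-0.6, ω=-0.7, ξ=-0.7.
Option 1 regrets: 1.0, 1.0, 0.9, 0.8, 0.0 → max 1.0
Option 2 regrets: 0.5, 1.1, 0.1, 0.7, 0.6 → max 1.1
Option 3 regrets: 0.7, 0.0, 0.7, 0.6, 0.1 → max 0.7
Option 4 regrets: 1.8, 1.8, 0.8, 0.0, 1.4 → max 1.8
Option 5 regrets: 0.0, 0.9, 0.4, 0.7, 1.1 → max 1.1
Option 6 regrets: 0.7, 0.1, 1.1, 1.2, 0.9 → max 1.2
Option 7 regrets: 0.6, 0.0, 0.0, 0.9, 1.1 → max 1.1
Smallest max regret = 0.7 → Option 3.

Option 3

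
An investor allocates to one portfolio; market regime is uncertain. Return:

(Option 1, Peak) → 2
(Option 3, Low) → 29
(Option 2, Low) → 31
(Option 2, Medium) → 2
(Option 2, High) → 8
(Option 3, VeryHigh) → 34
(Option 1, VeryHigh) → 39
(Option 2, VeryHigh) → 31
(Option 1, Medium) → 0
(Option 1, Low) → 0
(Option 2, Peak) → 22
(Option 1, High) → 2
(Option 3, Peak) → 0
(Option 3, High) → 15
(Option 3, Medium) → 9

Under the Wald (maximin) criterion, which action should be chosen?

Option 2

Row minima: Option 1=0, Option 2=2, Option 3=0
Best worst-case = 2 → Option 2.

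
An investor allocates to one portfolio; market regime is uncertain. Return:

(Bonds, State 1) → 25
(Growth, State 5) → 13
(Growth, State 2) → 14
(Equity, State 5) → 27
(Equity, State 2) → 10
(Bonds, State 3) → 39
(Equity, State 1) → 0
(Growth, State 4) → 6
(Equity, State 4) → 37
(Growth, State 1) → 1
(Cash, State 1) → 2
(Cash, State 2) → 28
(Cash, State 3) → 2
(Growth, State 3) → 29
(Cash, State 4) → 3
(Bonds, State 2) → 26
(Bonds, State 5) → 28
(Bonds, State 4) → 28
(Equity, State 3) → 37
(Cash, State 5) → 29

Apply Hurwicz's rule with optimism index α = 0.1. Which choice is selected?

Bonds

Bonds: 0.1·39 + 0.9·25 = 26.4
Growth: 0.1·29 + 0.9·1 = 3.8
Cash: 0.1·29 + 0.9·2 = 4.7
Equity: 0.1·37 + 0.9·0 = 3.7
Highest Hurwicz score = 26.4 → Bonds.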